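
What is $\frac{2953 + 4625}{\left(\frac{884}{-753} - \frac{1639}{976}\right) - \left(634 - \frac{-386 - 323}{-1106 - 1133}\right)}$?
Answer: $- \frac{12469627735776}{1047423413465} \approx -11.905$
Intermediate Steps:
$\frac{2953 + 4625}{\left(\frac{884}{-753} - \frac{1639}{976}\right) - \left(634 - \frac{-386 - 323}{-1106 - 1133}\right)} = \frac{7578}{\left(884 \left(- \frac{1}{753}\right) - \frac{1639}{976}\right) - \left(634 + \frac{709}{-2239}\right)} = \frac{7578}{\left(- \frac{884}{753} - \frac{1639}{976}\right) - \frac{1418817}{2239}} = \frac{7578}{- \frac{2096951}{734928} + \left(\frac{709}{2239} - 634\right)} = \frac{7578}{- \frac{2096951}{734928} - \frac{1418817}{2239}} = \frac{7578}{- \frac{1047423413465}{1645503792}} = 7578 \left(- \frac{1645503792}{1047423413465}\right) = - \frac{12469627735776}{1047423413465}$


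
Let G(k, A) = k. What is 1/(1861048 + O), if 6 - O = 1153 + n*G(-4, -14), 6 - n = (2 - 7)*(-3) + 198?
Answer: 1/1859073 ≈ 5.3790e-7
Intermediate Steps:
n = -207 (n = 6 - ((2 - 7)*(-3) + 198) = 6 - (-5*(-3) + 198) = 6 - (15 + 198) = 6 - 1*213 = 6 - 213 = -207)
O = -1975 (O = 6 - (1153 - 207*(-4)) = 6 - (1153 + 828) = 6 - 1*1981 = 6 - 1981 = -1975)
1/(1861048 + O) = 1/(1861048 - 1975) = 1/1859073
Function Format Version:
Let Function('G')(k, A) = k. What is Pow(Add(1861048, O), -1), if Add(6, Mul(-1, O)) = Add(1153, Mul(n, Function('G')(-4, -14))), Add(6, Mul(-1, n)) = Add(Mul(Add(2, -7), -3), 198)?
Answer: Rational(1, 1859073) ≈ 5.3790e-7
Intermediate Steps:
n = -207 (n = Add(6, Mul(-1, Add(Mul(Add(2, -7), -3), 198))) = Add(6, Mul(-1, Add(Mul(-5, -3), 198))) = Add(6, Mul(-1, Add(15, 198))) = Add(6, Mul(-1, 213)) = Add(6, -213) = -207)
O = -1975 (O = Add(6, Mul(-1, Add(1153, Mul(-207, -4)))) = Add(6, Mul(-1, Add(1153, 828))) = Add(6, Mul(-1, 1981)) = Add(6, -1981) = -1975)
Pow(Add(1861048, O), -1) = Pow(Add(1861048, -1975), -1) = Pow(1859073, -1) = Rational(1, 1859073)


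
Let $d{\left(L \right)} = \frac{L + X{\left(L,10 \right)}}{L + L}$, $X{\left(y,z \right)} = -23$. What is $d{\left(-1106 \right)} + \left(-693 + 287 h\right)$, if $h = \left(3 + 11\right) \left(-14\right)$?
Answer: $- \frac{125961211}{2212} \approx -56945.0$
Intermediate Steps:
$h = -196$ ($h = 14 \left(-14\right) = -196$)
$d{\left(L \right)} = \frac{-23 + L}{2 L}$ ($d{\left(L \right)} = \frac{L - 23}{L + L} = \frac{-23 + L}{2 L}$)
$d{\left(-1106 \right)} + \left(-693 + 287 h\right) = \frac{-23 - 1106}{2 \left(-1106\right)} + \left(-693 + 287 \left(-196\right)\right) = \frac{1}{2} \left(- \frac{1}{1106}\right) \left(-1129\right) - 56945 = \frac{1129}{2212} - 56945 = - \frac{125961211}{2212}$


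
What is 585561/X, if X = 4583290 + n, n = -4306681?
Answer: 195187/92203 ≈ 2.1169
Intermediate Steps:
X = 276609 (X = 4583290 - 4306681 = 276609)
585561/X = 585561/276609 = 585561*(1/276609) = 195187/92203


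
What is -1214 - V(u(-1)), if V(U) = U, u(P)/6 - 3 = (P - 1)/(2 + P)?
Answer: -1220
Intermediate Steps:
u(P) = 18 + 6*(-1 + P)/(2 + P) (u(P) = 18 + 6*((P - 1)/(2 + P)) = 18 + 6*((-1 + P)/(2 + P)) = 18 + 6*(-1 + P)/(2 + P))
-1214 - V(u(-1)) = -1214 - 6*(5 + 4*(-1))/(2 - 1) = -1214 - 6*(5 - 4)/1 = -1214 - 6 = -1220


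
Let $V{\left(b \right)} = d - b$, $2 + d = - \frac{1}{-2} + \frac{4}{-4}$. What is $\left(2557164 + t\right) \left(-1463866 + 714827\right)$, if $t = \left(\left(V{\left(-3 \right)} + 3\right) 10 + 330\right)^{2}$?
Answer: $-2015206286171$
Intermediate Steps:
$d = - \frac{5}{2}$ ($d = -2 + \left(- \frac{1}{-2} + \frac{4}{-4}\right) = -2 + \left(\left(-1\right) \left(- \frac{1}{2}\right) + 4 \left(- \frac{1}{4}\right)\right) = -2 + \left(\frac{1}{2} - 1\right) = -2 - \frac{1}{2} = - \frac{5}{2} \approx -2.5$)
$V{\left(b \right)} = - \frac{5}{2} - b$
$t = 133225$ ($t = \left(\left(\left(- \frac{5}{2} - -3\right) + 3\right) 10 + 330\right)^{2} = \left(\left(\left(- \frac{5}{2} + 3\right) + 3\right) 10 + 330\right)^{2} = \left(\left(\frac{1}{2} + 3\right) 10 + 330\right)^{2} = \left(\frac{7}{2} \cdot 10 + 330\right)^{2} = \left(35 + 330\right)^{2} = 365^{2} = 133225$)
$\left(2557164 + t\right) \left(-1463866 + 714827\right) = \left(2557164 + 133225\right) \left(-1463866 + 714827\right) = 2690389 \left(-749039\right) = -2015206286171$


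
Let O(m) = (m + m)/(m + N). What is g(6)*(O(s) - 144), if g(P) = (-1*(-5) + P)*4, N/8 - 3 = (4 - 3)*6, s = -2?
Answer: -221848/35 ≈ -6338.5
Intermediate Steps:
N = 72 (N = 24 + 8*((4 - 3)*6) = 24 + 8*(1*6) = 24 + 8*6 = 24 + 48 = 72)
O(m) = 2*m/(72 + m) (O(m) = (m + m)/(m + 72) = (2*m)/(72 + m) = 2*m/(72 + m))
g(P) = 20 + 4*P (g(P) = (5 + P)*4 = 20 + 4*P)
g(6)*(O(s) - 144) = (20 + 4*6)*(2*(-2)/(72 - 2) - 144) = (20 + 24)*(2*(-2)/70 - 144) = 44*(2*(-2)*(1/70) - 144) = 44*(-2/35 - 144) = 44*(-5042/35) = -221848/35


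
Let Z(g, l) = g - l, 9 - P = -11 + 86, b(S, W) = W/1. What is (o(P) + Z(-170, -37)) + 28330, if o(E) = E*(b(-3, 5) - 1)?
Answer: 27933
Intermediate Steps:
b(S, W) = W (b(S, W) = W*1 = W)
P = -66 (P = 9 - (-11 + 86) = 9 - 1*75 = 9 - 75 = -66)
o(E) = 4*E (o(E) = E*(5 - 1) = E*4 = 4*E)
(o(P) + Z(-170, -37)) + 28330 = (4*(-66) + (-170 - 1*(-37))) + 28330 = (-264 + (-170 + 37)) + 28330 = (-264 - 133) + 28330 = -397 + 28330 = 27933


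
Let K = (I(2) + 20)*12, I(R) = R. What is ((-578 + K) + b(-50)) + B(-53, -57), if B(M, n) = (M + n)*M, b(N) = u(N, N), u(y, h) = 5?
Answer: 5521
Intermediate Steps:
b(N) = 5
K = 264 (K = (2 + 20)*12 = 22*12 = 264)
B(M, n) = M*(M + n)
((-578 + K) + b(-50)) + B(-53, -57) = ((-578 + 264) + 5) - 53*(-53 - 57) = (-314 + 5) - 53*(-110) = -309 + 5830 = 5521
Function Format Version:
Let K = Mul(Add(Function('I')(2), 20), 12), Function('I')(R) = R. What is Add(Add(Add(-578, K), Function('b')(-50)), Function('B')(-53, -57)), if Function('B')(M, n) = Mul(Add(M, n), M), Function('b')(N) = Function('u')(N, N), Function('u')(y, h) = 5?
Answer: 5521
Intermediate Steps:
Function('b')(N) = 5
K = 264 (K = Mul(Add(2, 20), 12) = Mul(22, 12) = 264)
Function('B')(M, n) = Mul(M, Add(M, n))
Add(Add(Add(-578, K), Function('b')(-50)), Function('B')(-53, -57)) = Add(Add(Add(-578, 264), 5), Mul(-53, Add(-53, -57))) = Add(Add(-314, 5), Mul(-53, -110)) = Add(-309, 5830) = 5521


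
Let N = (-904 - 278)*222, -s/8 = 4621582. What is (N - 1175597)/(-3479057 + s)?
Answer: 1438001/40451713 ≈ 0.035549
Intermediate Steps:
s = -36972656 (s = -8*4621582 = -36972656)
N = -262404 (N = -1182*222 = -262404)
(N - 1175597)/(-3479057 + s) = (-262404 - 1175597)/(-3479057 - 36972656) = -1438001/(-40451713) = -1438001*(-1/40451713) = 1438001/40451713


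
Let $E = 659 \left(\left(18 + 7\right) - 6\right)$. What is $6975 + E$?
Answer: $19496$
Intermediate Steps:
$E = 12521$ ($E = 659 \left(25 - 6\right) = 659 \cdot 19 = 12521$)
$6975 + E = 6975 + 12521 = 19496$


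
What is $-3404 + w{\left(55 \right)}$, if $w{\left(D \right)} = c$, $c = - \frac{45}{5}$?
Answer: $-3413$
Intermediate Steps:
$c = -9$ ($c = \left(-45\right) \frac{1}{5} = -9$)
$w{\left(D \right)} = -9$
$-3404 + w{\left(55 \right)} = -3404 - 9 = -3413$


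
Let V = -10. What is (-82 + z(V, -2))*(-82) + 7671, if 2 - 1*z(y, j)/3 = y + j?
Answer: 10951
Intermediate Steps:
z(y, j) = 6 - 3*j - 3*y (z(y, j) = 6 - 3*(y + j) = 6 - 3*(j + y) = 6 + (-3*j - 3*y) = 6 - 3*j - 3*y)
(-82 + z(V, -2))*(-82) + 7671 = (-82 + (6 - 3*(-2) - 3*(-10)))*(-82) + 7671 = (-82 + (6 + 6 + 30))*(-82) + 7671 = (-82 + 42)*(-82) + 7671 = -40*(-82) + 7671 = 3280 + 7671 = 10951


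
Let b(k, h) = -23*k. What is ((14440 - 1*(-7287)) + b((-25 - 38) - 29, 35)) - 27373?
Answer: -3530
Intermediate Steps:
((14440 - 1*(-7287)) + b((-25 - 38) - 29, 35)) - 27373 = ((14440 - 1*(-7287)) - 23*((-25 - 38) - 29)) - 27373 = ((14440 + 7287) - 23*(-63 - 29)) - 27373 = (21727 - 23*(-92)) - 27373 = (21727 + 2116) - 27373 = 23843 - 27373 = -3530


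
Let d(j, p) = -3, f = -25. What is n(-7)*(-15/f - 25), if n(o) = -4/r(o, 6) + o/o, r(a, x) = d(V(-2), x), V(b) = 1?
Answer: -854/15 ≈ -56.933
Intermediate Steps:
r(a, x) = -3
n(o) = 7/3 (n(o) = -4/(-3) + o/o = -4*(-1/3) + 1 = 4/3 + 1 = 7/3)
n(-7)*(-15/f - 25) = 7*(-15/(-25) - 25)/3 = 7*(-15*(-1/25) - 25)/3 = 7*(3/5 - 25)/3 = (7/3)*(-122/5) = -854/15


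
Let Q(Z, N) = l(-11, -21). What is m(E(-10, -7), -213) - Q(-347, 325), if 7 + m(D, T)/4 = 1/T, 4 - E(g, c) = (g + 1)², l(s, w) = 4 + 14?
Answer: -9802/213 ≈ -46.019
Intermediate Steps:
l(s, w) = 18
Q(Z, N) = 18
E(g, c) = 4 - (1 + g)² (E(g, c) = 4 - (g + 1)² = 4 - (1 + g)²)
m(D, T) = -28 + 4/T
m(E(-10, -7), -213) - Q(-347, 325) = (-28 + 4/(-213)) - 1*18 = (-28 + 4*(-1/213)) - 18 = (-28 - 4/213) - 18 = -5968/213 - 18 = -9802/213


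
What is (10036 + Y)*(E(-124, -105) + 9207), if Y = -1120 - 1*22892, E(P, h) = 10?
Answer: -128816792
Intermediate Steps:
Y = -24012 (Y = -1120 - 22892 = -24012)
(10036 + Y)*(E(-124, -105) + 9207) = (10036 - 24012)*(10 + 9207) = -13976*9217 = -128816792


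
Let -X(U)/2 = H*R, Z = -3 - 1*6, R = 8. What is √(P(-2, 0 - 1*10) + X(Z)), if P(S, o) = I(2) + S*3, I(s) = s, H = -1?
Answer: 2*√3 ≈ 3.4641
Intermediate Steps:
Z = -9 (Z = -3 - 6 = -9)
X(U) = 16 (X(U) = -(-2)*8 = -2*(-8) = 16)
P(S, o) = 2 + 3*S (P(S, o) = 2 + S*3 = 2 + 3*S)
√(P(-2, 0 - 1*10) + X(Z)) = √((2 + 3*(-2)) + 16) = √((2 - 6) + 16) = √(-4 + 16) = √12 = 2*√3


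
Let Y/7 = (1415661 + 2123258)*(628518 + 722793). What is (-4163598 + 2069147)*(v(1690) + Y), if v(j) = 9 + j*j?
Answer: -70112300297820231172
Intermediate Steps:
v(j) = 9 + j²
Y = 33475261209663 (Y = 7*((1415661 + 2123258)*(628518 + 722793)) = 7*(3538919*1351311) = 7*4782180172809 = 33475261209663)
(-4163598 + 2069147)*(v(1690) + Y) = (-4163598 + 2069147)*((9 + 1690²) + 33475261209663) = -2094451*((9 + 2856100) + 33475261209663) = -2094451*(2856109 + 33475261209663) = -2094451*33475264065772 = -70112300297820231172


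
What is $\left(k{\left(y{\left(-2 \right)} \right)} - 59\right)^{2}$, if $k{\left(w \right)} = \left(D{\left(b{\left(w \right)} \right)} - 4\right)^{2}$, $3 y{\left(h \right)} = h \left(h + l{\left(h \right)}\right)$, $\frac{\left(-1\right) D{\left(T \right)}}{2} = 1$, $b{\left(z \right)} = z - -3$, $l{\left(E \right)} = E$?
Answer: $529$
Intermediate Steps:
$b{\left(z \right)} = 3 + z$ ($b{\left(z \right)} = z + 3 = 3 + z$)
$D{\left(T \right)} = -2$ ($D{\left(T \right)} = \left(-2\right) 1 = -2$)
$y{\left(h \right)} = \frac{2 h^{2}}{3}$ ($y{\left(h \right)} = \frac{h \left(h + h\right)}{3} = \frac{h 2 h}{3} = \frac{2 h^{2}}{3}$)
$k{\left(w \right)} = 36$ ($k{\left(w \right)} = \left(-2 - 4\right)^{2} = \left(-6\right)^{2} = 36$)
$\left(k{\left(y{\left(-2 \right)} \right)} - 59\right)^{2} = \left(36 - 59\right)^{2} = \left(-23\right)^{2} = 529$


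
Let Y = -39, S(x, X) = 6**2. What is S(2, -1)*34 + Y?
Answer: 1185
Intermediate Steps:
S(x, X) = 36
S(2, -1)*34 + Y = 36*34 - 39 = 1224 - 39 = 1185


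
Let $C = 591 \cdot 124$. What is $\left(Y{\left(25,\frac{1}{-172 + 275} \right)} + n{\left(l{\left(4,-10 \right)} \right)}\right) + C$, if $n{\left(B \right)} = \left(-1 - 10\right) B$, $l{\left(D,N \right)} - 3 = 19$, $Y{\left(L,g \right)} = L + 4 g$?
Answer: $\frac{7525905}{103} \approx 73067.0$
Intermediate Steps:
$l{\left(D,N \right)} = 22$ ($l{\left(D,N \right)} = 3 + 19 = 22$)
$n{\left(B \right)} = - 11 B$
$C = 73284$
$\left(Y{\left(25,\frac{1}{-172 + 275} \right)} + n{\left(l{\left(4,-10 \right)} \right)}\right) + C = \left(\left(25 + \frac{4}{-172 + 275}\right) - 242\right) + 73284 = \left(\left(25 + \frac{4}{103}\right) - 242\right) + 73284 = \left(\frac{2579}{103} - 242\right) + 73284 = - \frac{22347}{103} + 73284 = \frac{7525905}{103}$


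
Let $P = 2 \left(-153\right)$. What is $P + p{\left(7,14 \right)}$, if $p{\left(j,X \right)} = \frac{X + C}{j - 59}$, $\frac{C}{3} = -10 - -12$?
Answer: $- \frac{3983}{13} \approx -306.38$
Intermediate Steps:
$C = 6$ ($C = 3 \left(-10 - -12\right) = 3 \left(-10 + 12\right) = 3 \cdot 2 = 6$)
$p{\left(j,X \right)} = \frac{6 + X}{-59 + j}$ ($p{\left(j,X \right)} = \frac{X + 6}{j - 59} = \frac{6 + X}{-59 + j}$)
$P = -306$
$P + p{\left(7,14 \right)} = -306 + \frac{6 + 14}{-59 + 7} = -306 + \frac{1}{-52} \cdot 20 = -306 - \frac{5}{13} = - \frac{3983}{13}$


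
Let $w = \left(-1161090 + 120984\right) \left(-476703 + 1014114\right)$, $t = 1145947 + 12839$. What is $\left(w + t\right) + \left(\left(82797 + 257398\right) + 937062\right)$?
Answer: $-558961969523$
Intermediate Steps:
$t = 1158786$
$w = -558964405566$ ($w = \left(-1040106\right) 537411 = -558964405566$)
$\left(w + t\right) + \left(\left(82797 + 257398\right) + 937062\right) = \left(-558964405566 + 1158786\right) + \left(\left(82797 + 257398\right) + 937062\right) = -558963246780 + \left(340195 + 937062\right) = -558963246780 + 1277257 = -558961969523$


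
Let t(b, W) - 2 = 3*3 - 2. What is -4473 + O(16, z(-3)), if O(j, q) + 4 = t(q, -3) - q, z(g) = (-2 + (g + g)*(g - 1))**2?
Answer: -4952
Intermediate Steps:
t(b, W) = 9 (t(b, W) = 2 + (3*3 - 2) = 2 + (9 - 2) = 2 + 7 = 9)
z(g) = (-2 + 2*g*(-1 + g))**2 (z(g) = (-2 + (2*g)*(-1 + g))**2 = (-2 + 2*g*(-1 + g))**2)
O(j, q) = 5 - q (O(j, q) = -4 + (9 - q) = 5 - q)
-4473 + O(16, z(-3)) = -4473 + (5 - 4*(1 - 3 - 1*(-3)**2)**2) = -4473 + (5 - 4*(1 - 3 - 1*9)**2) = -4473 + (5 - 4*(1 - 3 - 9)**2) = -4473 + (5 - 4*(-11)**2) = -4473 + (5 - 4*121) = -4473 + (5 - 1*484) = -4473 + (5 - 484) = -4473 - 479 = -4952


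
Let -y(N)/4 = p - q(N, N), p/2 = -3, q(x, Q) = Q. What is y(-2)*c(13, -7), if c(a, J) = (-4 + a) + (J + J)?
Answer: -80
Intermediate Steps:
p = -6 (p = 2*(-3) = -6)
c(a, J) = -4 + a + 2*J (c(a, J) = (-4 + a) + 2*J = -4 + a + 2*J)
y(N) = 24 + 4*N (y(N) = -4*(-6 - N) = 24 + 4*N)
y(-2)*c(13, -7) = (24 + 4*(-2))*(-4 + 13 + 2*(-7)) = (24 - 8)*(-4 + 13 - 14) = 16*(-5) = -80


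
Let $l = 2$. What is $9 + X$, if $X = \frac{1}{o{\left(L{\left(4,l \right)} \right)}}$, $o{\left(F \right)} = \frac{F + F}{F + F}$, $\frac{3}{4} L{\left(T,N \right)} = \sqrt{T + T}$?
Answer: $10$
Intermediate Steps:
$L{\left(T,N \right)} = \frac{4 \sqrt{2} \sqrt{T}}{3}$ ($L{\left(T,N \right)} = \frac{4 \sqrt{T + T}}{3} = \frac{4 \sqrt{2 T}}{3} = \frac{4 \sqrt{2} \sqrt{T}}{3}$)
$o{\left(F \right)} = 1$ ($o{\left(F \right)} = \frac{2 F}{2 F} = 2 F \frac{1}{2 F} = 1$)
$X = 1$ ($X = 1^{-1} = 1$)
$9 + X = 9 + 1 = 10$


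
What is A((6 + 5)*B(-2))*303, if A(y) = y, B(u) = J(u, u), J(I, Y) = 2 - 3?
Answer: -3333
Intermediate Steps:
J(I, Y) = -1
B(u) = -1
A((6 + 5)*B(-2))*303 = ((6 + 5)*(-1))*303 = (11*(-1))*303 = -11*303 = -3333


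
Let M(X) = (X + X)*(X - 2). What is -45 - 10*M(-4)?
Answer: -525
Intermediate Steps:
M(X) = 2*X*(-2 + X) (M(X) = (2*X)*(-2 + X) = 2*X*(-2 + X))
-45 - 10*M(-4) = -45 - 20*(-4)*(-2 - 4) = -45 - 20*(-4)*(-6) = -45 - 10*48 = -45 - 480 = -525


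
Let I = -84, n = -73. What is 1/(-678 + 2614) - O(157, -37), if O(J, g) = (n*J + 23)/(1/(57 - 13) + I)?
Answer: -974330897/7153520 ≈ -136.20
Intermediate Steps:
O(J, g) = -1012/3695 + 3212*J/3695 (O(J, g) = (-73*J + 23)/(1/(57 - 13) - 84) = (23 - 73*J)/(1/44 - 84) = (23 - 73*J)/(-3695/44) = (23 - 73*J)*(-44/3695) = -1012/3695 + 3212*J/3695)
1/(-678 + 2614) - O(157, -37) = 1/(-678 + 2614) - (-1012/3695 + (3212/3695)*157) = 1/1936 - (-1012/3695 + 504284/3695) = 1/1936 - 1*503272/3695 = 1/1936 - 503272/3695 = -974330897/7153520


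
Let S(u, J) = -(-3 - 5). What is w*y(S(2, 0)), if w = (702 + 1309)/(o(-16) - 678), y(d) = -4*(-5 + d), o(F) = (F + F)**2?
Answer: -12066/173 ≈ -69.746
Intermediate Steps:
o(F) = 4*F**2 (o(F) = (2*F)**2 = 4*F**2)
S(u, J) = 8 (S(u, J) = -1*(-8) = 8)
y(d) = 20 - 4*d
w = 2011/346 (w = (702 + 1309)/(4*(-16)**2 - 678) = 2011/(4*256 - 678) = 2011/(1024 - 678) = 2011/346 ≈ 5.8121)
w*y(S(2, 0)) = 2011*(20 - 4*8)/346 = 2011*(20 - 32)/346 = (2011/346)*(-12) = -12066/173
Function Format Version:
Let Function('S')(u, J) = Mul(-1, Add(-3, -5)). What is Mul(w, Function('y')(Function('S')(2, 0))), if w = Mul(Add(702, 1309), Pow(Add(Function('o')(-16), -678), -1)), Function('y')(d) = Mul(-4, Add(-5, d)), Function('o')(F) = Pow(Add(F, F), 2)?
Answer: Rational(-12066, 173) ≈ -69.746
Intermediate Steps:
Function('o')(F) = Mul(4, Pow(F, 2)) (Function('o')(F) = Pow(Mul(2, F), 2) = Mul(4, Pow(F, 2)))
Function('S')(u, J) = 8 (Function('S')(u, J) = Mul(-1, -8) = 8)
Function('y')(d) = Add(20, Mul(-4, d))
w = Rational(2011, 346) (w = Mul(Add(702, 1309), Pow(Add(Mul(4, Pow(-16, 2)), -678), -1)) = Mul(2011, Pow(Add(Mul(4, 256), -678), -1)) = Mul(2011, Pow(Add(1024, -678), -1)) = Mul(2011, Pow(346, -1)) = Mul(2011, Rational(1, 346)) = Rational(2011, 346) ≈ 5.8121)
Mul(w, Function('y')(Function('S')(2, 0))) = Mul(Rational(2011, 346), Add(20, Mul(-4, 8))) = Mul(Rational(2011, 346), Add(20, -32)) = Mul(Rational(2011, 346), -12) = Rational(-12066, 173)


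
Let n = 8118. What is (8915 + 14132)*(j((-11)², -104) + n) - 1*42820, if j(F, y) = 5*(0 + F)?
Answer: 200996161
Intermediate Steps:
j(F, y) = 5*F
(8915 + 14132)*(j((-11)², -104) + n) - 1*42820 = (8915 + 14132)*(5*(-11)² + 8118) - 1*42820 = 23047*(5*121 + 8118) - 42820 = 23047*(605 + 8118) - 42820 = 23047*8723 - 42820 = 201038981 - 42820 = 200996161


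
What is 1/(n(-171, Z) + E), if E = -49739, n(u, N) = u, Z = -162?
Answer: -1/49910 ≈ -2.0036e-5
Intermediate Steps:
1/(n(-171, Z) + E) = 1/(-171 - 49739) = 1/(-49910) = -1/49910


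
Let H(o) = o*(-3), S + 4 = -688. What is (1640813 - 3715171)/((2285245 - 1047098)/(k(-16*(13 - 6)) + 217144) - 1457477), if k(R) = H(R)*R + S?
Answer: 28533592120/20048061461 ≈ 1.4233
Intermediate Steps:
S = -692 (S = -4 - 688 = -692)
H(o) = -3*o
k(R) = -692 - 3*R² (k(R) = (-3*R)*R - 692 = -3*R² - 692 = -692 - 3*R²)
(1640813 - 3715171)/((2285245 - 1047098)/(k(-16*(13 - 6)) + 217144) - 1457477) = (1640813 - 3715171)/((2285245 - 1047098)/((-692 - 3*256*(13 - 6)²) + 217144) - 1457477) = -2074358/(1238147/((-692 - 3*(-16*7)²) + 217144) - 1457477) = -2074358/(1238147/((-692 - 3*(-112)²) + 217144) - 1457477) = -2074358/(1238147/((-692 - 3*12544) + 217144) - 1457477) = -2074358/(1238147/((-692 - 37632) + 217144) - 1457477) = -2074358/(1238147/(-38324 + 217144) - 1457477) = -2074358/(1238147/178820 - 1457477) = -2074358/(-260624798993/178820) = -2074358*(-178820/260624798993) = 28533592120/20048061461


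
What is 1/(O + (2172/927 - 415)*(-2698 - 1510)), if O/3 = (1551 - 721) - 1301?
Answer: 309/536129671 ≈ 5.7635e-7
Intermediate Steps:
O = -1413 (O = 3*((1551 - 721) - 1301) = 3*(830 - 1301) = 3*(-471) = -1413)
1/(O + (2172/927 - 415)*(-2698 - 1510)) = 1/(-1413 + (2172/927 - 415)*(-2698 - 1510)) = 1/(-1413 + (2172*(1/927) - 415)*(-4208)) = 1/(-1413 + (724/309 - 415)*(-4208)) = 1/(-1413 - 127511/309*(-4208)) = 1/(-1413 + 536566288/309) = 1/(536129671/309) = 309/536129671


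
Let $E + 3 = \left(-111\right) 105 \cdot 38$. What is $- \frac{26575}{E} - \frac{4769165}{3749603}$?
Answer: $- \frac{182962190420}{150970265589} \approx -1.2119$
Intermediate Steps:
$E = -442893$ ($E = -3 + \left(-111\right) 105 \cdot 38 = -3 - 442890 = -442893$)
$- \frac{26575}{E} - \frac{4769165}{3749603} = - \frac{26575}{-442893} - \frac{4769165}{3749603} = \left(-26575\right) \left(- \frac{1}{442893}\right) - \frac{4769165}{3749603} = \frac{26575}{442893} - \frac{4769165}{3749603} = - \frac{182962190420}{150970265589}$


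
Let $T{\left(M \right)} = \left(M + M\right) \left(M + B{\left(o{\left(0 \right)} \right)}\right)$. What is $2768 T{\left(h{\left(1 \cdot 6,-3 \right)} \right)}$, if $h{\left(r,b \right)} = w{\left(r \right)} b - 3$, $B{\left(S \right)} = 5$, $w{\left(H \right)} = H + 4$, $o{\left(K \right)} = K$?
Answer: $5115264$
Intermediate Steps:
$w{\left(H \right)} = 4 + H$
$h{\left(r,b \right)} = -3 + b \left(4 + r\right)$ ($h{\left(r,b \right)} = \left(4 + r\right) b - 3 = b \left(4 + r\right) - 3 = -3 + b \left(4 + r\right)$)
$T{\left(M \right)} = 2 M \left(5 + M\right)$ ($T{\left(M \right)} = \left(M + M\right) \left(M + 5\right) = 2 M \left(5 + M\right)$)
$2768 T{\left(h{\left(1 \cdot 6,-3 \right)} \right)} = 2768 \cdot 2 \left(-3 - 3 \left(4 + 1 \cdot 6\right)\right) \left(5 - \left(3 + 3 \left(4 + 1 \cdot 6\right)\right)\right) = 2768 \cdot 2 \left(-3 - 3 \left(4 + 6\right)\right) \left(5 - \left(3 + 3 \left(4 + 6\right)\right)\right) = 2768 \cdot 2 \left(-3 - 30\right) \left(5 - 33\right) = 2768 \cdot 2 \left(-33\right) \left(5 - 33\right) = 2768 \cdot 2 \left(-33\right) \left(-28\right) = 2768 \cdot 1848 = 5115264$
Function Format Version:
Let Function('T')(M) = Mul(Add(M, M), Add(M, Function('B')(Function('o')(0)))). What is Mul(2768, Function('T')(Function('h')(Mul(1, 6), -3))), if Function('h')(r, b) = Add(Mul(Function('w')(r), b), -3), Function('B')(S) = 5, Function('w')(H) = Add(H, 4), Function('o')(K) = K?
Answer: 5115264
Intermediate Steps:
Function('w')(H) = Add(4, H)
Function('h')(r, b) = Add(-3, Mul(b, Add(4, r))) (Function('h')(r, b) = Add(Mul(Add(4, r), b), -3) = Add(Mul(b, Add(4, r)), -3) = Add(-3, Mul(b, Add(4, r))))
Function('T')(M) = Mul(2, M, Add(5, M)) (Function('T')(M) = Mul(Add(M, M), Add(M, 5)) = Mul(Mul(2, M), Add(5, M)) = Mul(2, M, Add(5, M)))
Mul(2768, Function('T')(Function('h')(Mul(1, 6), -3))) = Mul(2768, Mul(2, Add(-3, Mul(-3, Add(4, Mul(1, 6)))), Add(5, Add(-3, Mul(-3, Add(4, Mul(1, 6))))))) = Mul(2768, Mul(2, Add(-3, Mul(-3, Add(4, 6))), Add(5, Add(-3, Mul(-3, Add(4, 6)))))) = Mul(2768, Mul(2, Add(-3, Mul(-3, 10)), Add(5, Add(-3, Mul(-3, 10))))) = Mul(2768, Mul(2, Add(-3, -30), Add(5, Add(-3, -30)))) = Mul(2768, Mul(2, -33, Add(5, -33))) = Mul(2768, Mul(2, -33, -28)) = Mul(2768, 1848) = 5115264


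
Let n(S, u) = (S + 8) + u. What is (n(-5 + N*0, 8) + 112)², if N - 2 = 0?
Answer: 15129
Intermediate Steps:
N = 2 (N = 2 + 0 = 2)
n(S, u) = 8 + S + u (n(S, u) = (8 + S) + u = 8 + S + u)
(n(-5 + N*0, 8) + 112)² = ((8 + (-5 + 2*0) + 8) + 112)² = ((8 + (-5 + 0) + 8) + 112)² = ((8 - 5 + 8) + 112)² = (11 + 112)² = 123² = 15129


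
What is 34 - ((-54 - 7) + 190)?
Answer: -95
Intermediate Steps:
34 - ((-54 - 7) + 190) = 34 - (-61 + 190) = 34 - 1*129 = 34 - 129 = -95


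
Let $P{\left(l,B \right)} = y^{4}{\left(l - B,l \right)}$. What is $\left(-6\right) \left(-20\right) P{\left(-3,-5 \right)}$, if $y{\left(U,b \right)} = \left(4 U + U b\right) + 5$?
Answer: $288120$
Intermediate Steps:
$y{\left(U,b \right)} = 5 + 4 U + U b$
$P{\left(l,B \right)} = \left(5 - 4 B + 4 l + l \left(l - B\right)\right)^{4}$ ($P{\left(l,B \right)} = \left(5 + 4 \left(l - B\right) + \left(l - B\right) l\right)^{4} = \left(5 - \left(- 4 l + 4 B\right) + l \left(l - B\right)\right)^{4} = \left(5 - 4 B + 4 l + l \left(l - B\right)\right)^{4}$)
$\left(-6\right) \left(-20\right) P{\left(-3,-5 \right)} = \left(-6\right) \left(-20\right) \left(-5 - -12 + 4 \left(-5\right) - 3 \left(-5 - -3\right)\right)^{4} = 120 \left(-5 + 12 - 20 - 3 \left(-5 + 3\right)\right)^{4} = 120 \left(-5 + 12 - 20 - -6\right)^{4} = 120 \left(-5 + 12 - 20 + 6\right)^{4} = 120 \left(-7\right)^{4} = 120 \cdot 2401 = 288120$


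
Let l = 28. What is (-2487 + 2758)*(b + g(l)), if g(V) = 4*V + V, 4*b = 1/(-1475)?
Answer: 223845729/5900 ≈ 37940.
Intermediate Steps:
b = -1/5900 (b = (¼)/(-1475) = (¼)*(-1/1475) = -1/5900 ≈ -0.00016949)
g(V) = 5*V
(-2487 + 2758)*(b + g(l)) = (-2487 + 2758)*(-1/5900 + 5*28) = 271*(-1/5900 + 140) = 271*(825999/5900) = 223845729/5900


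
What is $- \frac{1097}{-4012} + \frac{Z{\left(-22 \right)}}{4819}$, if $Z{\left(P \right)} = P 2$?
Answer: $\frac{5109915}{19333828} \approx 0.2643$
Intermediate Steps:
$Z{\left(P \right)} = 2 P$
$- \frac{1097}{-4012} + \frac{Z{\left(-22 \right)}}{4819} = - \frac{1097}{-4012} + \frac{2 \left(-22\right)}{4819} = \left(-1097\right) \left(- \frac{1}{4012}\right) - \frac{44}{4819} = \frac{1097}{4012} - \frac{44}{4819} = \frac{5109915}{19333828}$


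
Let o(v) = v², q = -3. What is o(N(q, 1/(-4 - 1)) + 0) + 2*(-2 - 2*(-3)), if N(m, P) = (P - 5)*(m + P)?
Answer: 178056/625 ≈ 284.89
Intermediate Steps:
N(m, P) = (-5 + P)*(P + m)
o(N(q, 1/(-4 - 1)) + 0) + 2*(-2 - 2*(-3)) = (((1/(-4 - 1))² - 5/(-4 - 1) - 5*(-3) - 3/(-4 - 1)) + 0)² + 2*(-2 - 2*(-3)) = (((1/(-5))² - 5/(-5) + 15 - 3/(-5)) + 0)² + 2*(-2 + 6) = (((-⅕)² - 5*(-⅕) + 15 - ⅕*(-3)) + 0)² + 2*4 = ((1/25 + 1 + 15 + ⅗) + 0)² + 8 = (416/25 + 0)² + 8 = (416/25)² + 8 = 173056/625 + 8 = 178056/625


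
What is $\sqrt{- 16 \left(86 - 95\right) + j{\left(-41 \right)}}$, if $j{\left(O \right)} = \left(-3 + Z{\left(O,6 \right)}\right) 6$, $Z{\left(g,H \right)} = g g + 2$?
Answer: $12 \sqrt{71} \approx 101.11$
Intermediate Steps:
$Z{\left(g,H \right)} = 2 + g^{2}$ ($Z{\left(g,H \right)} = g^{2} + 2 = 2 + g^{2}$)
$j{\left(O \right)} = -6 + 6 O^{2}$ ($j{\left(O \right)} = \left(-3 + \left(2 + O^{2}\right)\right) 6 = \left(-1 + O^{2}\right) 6 = -6 + 6 O^{2}$)
$\sqrt{- 16 \left(86 - 95\right) + j{\left(-41 \right)}} = \sqrt{- 16 \left(86 - 95\right) - \left(6 - 6 \left(-41\right)^{2}\right)} = \sqrt{\left(-16\right) \left(-9\right) + \left(-6 + 6 \cdot 1681\right)} = \sqrt{144 + \left(-6 + 10086\right)} = \sqrt{144 + 10080} = \sqrt{10224} = 12 \sqrt{71}$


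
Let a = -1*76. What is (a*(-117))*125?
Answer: 1111500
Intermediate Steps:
a = -76
(a*(-117))*125 = -76*(-117)*125 = 8892*125 = 1111500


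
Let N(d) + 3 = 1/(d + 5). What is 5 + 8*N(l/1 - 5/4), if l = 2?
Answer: -405/23 ≈ -17.609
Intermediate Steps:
N(d) = -3 + 1/(5 + d) (N(d) = -3 + 1/(d + 5) = -3 + 1/(5 + d))
5 + 8*N(l/1 - 5/4) = 5 + 8*((-14 - 3*(2/1 - 5/4))/(5 + (2/1 - 5/4))) = 5 + 8*((-14 - 3*(2*1 - 5*¼))/(5 + (2*1 - 5*¼))) = 5 + 8*((-14 - 3*(2 - 5/4))/(5 + (2 - 5/4))) = 5 + 8*((-14 - 3*¾)/(5 + ¾)) = 5 + 8*((-14 - 9/4)/(23/4)) = 5 + 8*((4/23)*(-65/4)) = 5 + 8*(-65/23) = 5 - 520/23 = -405/23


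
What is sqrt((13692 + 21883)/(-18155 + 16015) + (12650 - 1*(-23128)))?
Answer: sqrt(1637727983)/214 ≈ 189.11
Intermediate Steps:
sqrt((13692 + 21883)/(-18155 + 16015) + (12650 - 1*(-23128))) = sqrt(35575/(-2140) + (12650 + 23128)) = sqrt(35575*(-1/2140) + 35778) = sqrt(-7115/428 + 35778) = sqrt(15305869/428) = sqrt(1637727983)/214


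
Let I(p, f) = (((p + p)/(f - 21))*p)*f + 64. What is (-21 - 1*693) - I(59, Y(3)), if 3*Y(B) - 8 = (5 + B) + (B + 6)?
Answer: 72243/19 ≈ 3802.3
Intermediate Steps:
Y(B) = 19/3 + 2*B/3 (Y(B) = 8/3 + ((5 + B) + (B + 6))/3 = 8/3 + ((5 + B) + (6 + B))/3 = 8/3 + (11 + 2*B)/3 = 8/3 + (11/3 + 2*B/3) = 19/3 + 2*B/3)
I(p, f) = 64 + 2*f*p**2/(-21 + f) (I(p, f) = (((2*p)/(-21 + f))*p)*f + 64 = ((2*p/(-21 + f))*p)*f + 64 = (2*p**2/(-21 + f))*f + 64 = 2*f*p**2/(-21 + f) + 64 = 64 + 2*f*p**2/(-21 + f))
(-21 - 1*693) - I(59, Y(3)) = (-21 - 1*693) - 2*(-672 + 32*(19/3 + (2/3)*3) + (19/3 + (2/3)*3)*59**2)/(-21 + (19/3 + (2/3)*3)) = (-21 - 693) - 2*(-672 + 32*(19/3 + 2) + (19/3 + 2)*3481)/(-21 + (19/3 + 2)) = -714 - 2*(-672 + 32*(25/3) + (25/3)*3481)/(-21 + 25/3) = -714 - 2*(-672 + 800/3 + 87025/3)/(-38/3) = -714 - 2*(-3)*28603/38 = -714 - 1*(-85809/19) = -714 + 85809/19 = 72243/19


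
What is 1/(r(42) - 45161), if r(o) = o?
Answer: -1/45119 ≈ -2.2164e-5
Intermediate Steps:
1/(r(42) - 45161) = 1/(42 - 45161) = 1/(-45119) = -1/45119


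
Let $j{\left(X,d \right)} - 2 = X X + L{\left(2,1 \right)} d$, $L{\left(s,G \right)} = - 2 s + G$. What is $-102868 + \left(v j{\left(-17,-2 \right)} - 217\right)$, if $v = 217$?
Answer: $-38636$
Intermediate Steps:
$L{\left(s,G \right)} = G - 2 s$
$j{\left(X,d \right)} = 2 + X^{2} - 3 d$ ($j{\left(X,d \right)} = 2 + \left(X X + \left(1 - 4\right) d\right) = 2 + \left(X^{2} + \left(1 - 4\right) d\right) = 2 + \left(X^{2} - 3 d\right) = 2 + X^{2} - 3 d$)
$-102868 + \left(v j{\left(-17,-2 \right)} - 217\right) = -102868 - \left(217 - 217 \left(2 + \left(-17\right)^{2} - -6\right)\right) = -102868 - \left(217 - 217 \left(2 + 289 + 6\right)\right) = -102868 + \left(217 \cdot 297 - 217\right) = -102868 + \left(64449 - 217\right) = -102868 + 64232 = -38636$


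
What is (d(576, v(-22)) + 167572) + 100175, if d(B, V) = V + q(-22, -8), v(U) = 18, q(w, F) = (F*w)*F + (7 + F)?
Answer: 266356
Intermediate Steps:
q(w, F) = 7 + F + w*F² (q(w, F) = w*F² + (7 + F) = 7 + F + w*F²)
d(B, V) = -1409 + V (d(B, V) = V + (7 - 8 - 22*(-8)²) = V + (7 - 8 - 22*64) = V + (7 - 8 - 1408) = V - 1409 = -1409 + V)
(d(576, v(-22)) + 167572) + 100175 = ((-1409 + 18) + 167572) + 100175 = (-1391 + 167572) + 100175 = 166181 + 100175 = 266356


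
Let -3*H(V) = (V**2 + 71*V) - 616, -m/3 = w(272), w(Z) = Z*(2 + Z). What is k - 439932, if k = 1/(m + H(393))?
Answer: -375036750819/852488 ≈ -4.3993e+5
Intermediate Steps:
m = -223584 (m = -816*(2 + 272) = -816*274 = -3*74528 = -223584)
H(V) = 616/3 - 71*V/3 - V**2/3 (H(V) = -((V**2 + 71*V) - 616)/3 = -(-616 + V**2 + 71*V)/3 = 616/3 - 71*V/3 - V**2/3)
k = -3/852488 (k = 1/(-223584 + (616/3 - 71/3*393 - 1/3*393**2)) = 1/(-223584 + (616/3 - 9301 - 1/3*154449)) = 1/(-223584 + (616/3 - 9301 - 51483)) = 1/(-223584 - 181736/3) = 1/(-852488/3) = -3/852488 ≈ -3.5191e-6)
k - 439932 = -3/852488 - 439932 = -375036750819/852488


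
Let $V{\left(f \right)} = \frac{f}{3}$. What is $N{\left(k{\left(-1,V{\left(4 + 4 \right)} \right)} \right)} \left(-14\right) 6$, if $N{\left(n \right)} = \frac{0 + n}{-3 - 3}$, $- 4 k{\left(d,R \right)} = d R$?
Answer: $\frac{28}{3} \approx 9.3333$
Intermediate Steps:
$V{\left(f \right)} = \frac{f}{3}$ ($V{\left(f \right)} = f \frac{1}{3} = \frac{f}{3}$)
$k{\left(d,R \right)} = - \frac{R d}{4}$ ($k{\left(d,R \right)} = - \frac{d R}{4} = - \frac{R d}{4}$)
$N{\left(n \right)} = - \frac{n}{6}$ ($N{\left(n \right)} = \frac{n}{-6} = n \left(- \frac{1}{6}\right) = - \frac{n}{6}$)
$N{\left(k{\left(-1,V{\left(4 + 4 \right)} \right)} \right)} \left(-14\right) 6 = - \frac{\left(- \frac{1}{4}\right) \frac{4 + 4}{3} \left(-1\right)}{6} \left(-14\right) 6 = - \frac{\left(- \frac{1}{4}\right) \frac{1}{3} \cdot 8 \left(-1\right)}{6} \left(-14\right) 6 = - \frac{\left(- \frac{1}{4}\right) \frac{8}{3} \left(-1\right)}{6} \left(-14\right) 6 = \left(- \frac{1}{6}\right) \frac{2}{3} \left(-14\right) 6 = \left(- \frac{1}{9}\right) \left(-14\right) 6 = \frac{14}{9} \cdot 6 = \frac{28}{3}$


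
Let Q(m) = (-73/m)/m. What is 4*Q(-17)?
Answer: -292/289 ≈ -1.0104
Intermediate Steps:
Q(m) = -73/m**2
4*Q(-17) = 4*(-73/(-17)**2) = 4*(-73*1/289) = 4*(-73/289) = -292/289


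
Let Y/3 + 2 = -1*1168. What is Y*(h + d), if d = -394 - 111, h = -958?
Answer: 5135130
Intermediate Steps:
d = -505
Y = -3510 (Y = -6 + 3*(-1*1168) = -6 + 3*(-1168) = -6 - 3504 = -3510)
Y*(h + d) = -3510*(-958 - 505) = -3510*(-1463) = 5135130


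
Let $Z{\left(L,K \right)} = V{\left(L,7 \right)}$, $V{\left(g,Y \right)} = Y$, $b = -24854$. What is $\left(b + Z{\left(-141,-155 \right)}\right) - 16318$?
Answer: $-41165$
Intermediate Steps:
$Z{\left(L,K \right)} = 7$
$\left(b + Z{\left(-141,-155 \right)}\right) - 16318 = \left(-24854 + 7\right) - 16318 = -24847 - 16318 = -41165$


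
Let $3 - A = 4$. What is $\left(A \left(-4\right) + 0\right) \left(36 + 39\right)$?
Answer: $300$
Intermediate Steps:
$A = -1$ ($A = 3 - 4 = -1$)
$\left(A \left(-4\right) + 0\right) \left(36 + 39\right) = \left(\left(-1\right) \left(-4\right) + 0\right) \left(36 + 39\right) = \left(4 + 0\right) 75 = 4 \cdot 75 = 300$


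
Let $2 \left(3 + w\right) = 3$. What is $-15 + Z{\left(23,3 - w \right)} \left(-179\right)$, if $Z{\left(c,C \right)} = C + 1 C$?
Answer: $-1626$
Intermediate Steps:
$w = - \frac{3}{2}$ ($w = -3 + \frac{1}{2} \cdot 3 = -3 + \frac{3}{2} = - \frac{3}{2} \approx -1.5$)
$Z{\left(c,C \right)} = 2 C$ ($Z{\left(c,C \right)} = C + C = 2 C$)
$-15 + Z{\left(23,3 - w \right)} \left(-179\right) = -15 + 2 \left(3 - - \frac{3}{2}\right) \left(-179\right) = -15 + 2 \left(3 + \frac{3}{2}\right) \left(-179\right) = -15 + 2 \cdot \frac{9}{2} \left(-179\right) = -15 + 9 \left(-179\right) = -15 - 1611 = -1626$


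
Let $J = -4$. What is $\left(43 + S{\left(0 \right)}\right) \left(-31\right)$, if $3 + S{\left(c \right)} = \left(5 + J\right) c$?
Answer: $-1240$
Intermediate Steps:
$S{\left(c \right)} = -3 + c$ ($S{\left(c \right)} = -3 + \left(5 - 4\right) c = -3 + 1 c = -3 + c$)
$\left(43 + S{\left(0 \right)}\right) \left(-31\right) = \left(43 + \left(-3 + 0\right)\right) \left(-31\right) = \left(43 - 3\right) \left(-31\right) = 40 \left(-31\right) = -1240$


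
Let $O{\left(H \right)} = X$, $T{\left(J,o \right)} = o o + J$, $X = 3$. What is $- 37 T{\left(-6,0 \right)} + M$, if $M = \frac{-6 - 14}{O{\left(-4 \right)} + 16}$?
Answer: $\frac{4198}{19} \approx 220.95$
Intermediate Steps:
$T{\left(J,o \right)} = J + o^{2}$ ($T{\left(J,o \right)} = o^{2} + J = J + o^{2}$)
$O{\left(H \right)} = 3$
$M = - \frac{20}{19}$ ($M = \frac{-6 - 14}{3 + 16} = - \frac{20}{19} \approx -1.0526$)
$- 37 T{\left(-6,0 \right)} + M = - 37 \left(-6 + 0^{2}\right) - \frac{20}{19} = - 37 \left(-6 + 0\right) - \frac{20}{19} = \left(-37\right) \left(-6\right) - \frac{20}{19} = 222 - \frac{20}{19} = \frac{4198}{19}$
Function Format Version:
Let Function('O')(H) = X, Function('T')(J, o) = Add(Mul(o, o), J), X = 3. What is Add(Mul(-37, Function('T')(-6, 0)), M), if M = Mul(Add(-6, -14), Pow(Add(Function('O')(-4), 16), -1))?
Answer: Rational(4198, 19) ≈ 220.95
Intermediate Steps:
Function('T')(J, o) = Add(J, Pow(o, 2)) (Function('T')(J, o) = Add(Pow(o, 2), J) = Add(J, Pow(o, 2)))
Function('O')(H) = 3
M = Rational(-20, 19) (M = Mul(Add(-6, -14), Pow(Add(3, 16), -1)) = Mul(-20, Pow(19, -1)) = Mul(-20, Rational(1, 19)) = Rational(-20, 19) ≈ -1.0526)
Add(Mul(-37, Function('T')(-6, 0)), M) = Add(Mul(-37, Add(-6, Pow(0, 2))), Rational(-20, 19)) = Add(Mul(-37, Add(-6, 0)), Rational(-20, 19)) = Add(Mul(-37, -6), Rational(-20, 19)) = Add(222, Rational(-20, 19)) = Rational(4198, 19)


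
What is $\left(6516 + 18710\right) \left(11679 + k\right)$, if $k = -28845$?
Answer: $-433029516$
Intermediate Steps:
$\left(6516 + 18710\right) \left(11679 + k\right) = \left(6516 + 18710\right) \left(11679 - 28845\right) = 25226 \left(-17166\right) = -433029516$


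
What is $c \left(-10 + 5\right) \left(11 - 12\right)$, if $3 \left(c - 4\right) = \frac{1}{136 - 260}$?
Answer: $\frac{7435}{372} \approx 19.987$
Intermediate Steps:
$c = \frac{1487}{372}$ ($c = 4 + \frac{1}{3 \left(136 - 260\right)} = 4 + \frac{1}{3 \left(-124\right)} = 4 + \frac{1}{3} \left(- \frac{1}{124}\right) = 4 - \frac{1}{372} = \frac{1487}{372} \approx 3.9973$)
$c \left(-10 + 5\right) \left(11 - 12\right) = \frac{1487 \left(-10 + 5\right) \left(11 - 12\right)}{372} = \frac{1487 \left(\left(-5\right) \left(-1\right)\right)}{372} = \frac{1487}{372} \cdot 5 = \frac{7435}{372}$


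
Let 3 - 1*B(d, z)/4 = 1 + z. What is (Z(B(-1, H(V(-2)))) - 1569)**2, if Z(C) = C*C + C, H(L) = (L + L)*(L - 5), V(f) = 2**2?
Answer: 5041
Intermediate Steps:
V(f) = 4
H(L) = 2*L*(-5 + L) (H(L) = (2*L)*(-5 + L) = 2*L*(-5 + L))
B(d, z) = 8 - 4*z (B(d, z) = 12 - 4*(1 + z) = 12 + (-4 - 4*z) = 8 - 4*z)
Z(C) = C + C**2 (Z(C) = C**2 + C = C + C**2)
(Z(B(-1, H(V(-2)))) - 1569)**2 = ((8 - 8*4*(-5 + 4))*(1 + (8 - 8*4*(-5 + 4))) - 1569)**2 = ((8 - 8*4*(-1))*(1 + (8 - 8*4*(-1))) - 1569)**2 = ((8 - 4*(-8))*(1 + (8 - 4*(-8))) - 1569)**2 = ((8 + 32)*(1 + (8 + 32)) - 1569)**2 = (40*(1 + 40) - 1569)**2 = (40*41 - 1569)**2 = (1640 - 1569)**2 = 71**2 = 5041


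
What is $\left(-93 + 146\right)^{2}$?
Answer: $2809$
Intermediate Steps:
$\left(-93 + 146\right)^{2} = 53^{2} = 2809$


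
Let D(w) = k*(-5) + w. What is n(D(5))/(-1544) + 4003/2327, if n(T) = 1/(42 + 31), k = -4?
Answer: 451183809/262280824 ≈ 1.7202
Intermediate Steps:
D(w) = 20 + w (D(w) = -4*(-5) + w = 20 + w)
n(T) = 1/73
n(D(5))/(-1544) + 4003/2327 = (1/73)/(-1544) + 4003/2327 = (1/73)*(-1/1544) + 4003*(1/2327) = -1/112712 + 4003/2327 = 451183809/262280824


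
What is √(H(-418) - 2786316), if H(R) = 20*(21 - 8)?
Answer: 2*I*√696514 ≈ 1669.1*I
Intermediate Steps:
H(R) = 260 (H(R) = 20*13 = 260)
√(H(-418) - 2786316) = √(260 - 2786316) = √(-2786056) = 2*I*√696514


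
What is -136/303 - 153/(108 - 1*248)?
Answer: 27319/42420 ≈ 0.64401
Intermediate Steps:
-136/303 - 153/(108 - 1*248) = -136*1/303 - 153/(108 - 248) = -136/303 - 153/(-140) = -136/303 - 153*(-1/140) = -136/303 + 153/140 = 27319/42420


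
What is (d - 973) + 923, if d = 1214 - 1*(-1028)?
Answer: 2192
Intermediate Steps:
d = 2242 (d = 1214 + 1028 = 2242)
(d - 973) + 923 = (2242 - 973) + 923 = 1269 + 923 = 2192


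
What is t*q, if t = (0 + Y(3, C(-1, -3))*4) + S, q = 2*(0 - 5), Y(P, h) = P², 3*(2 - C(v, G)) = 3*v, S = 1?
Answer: -370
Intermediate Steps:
C(v, G) = 2 - v
q = -10 (q = 2*(-5) = -10)
t = 37 (t = (0 + 3²*4) + 1 = (0 + 9*4) + 1 = (0 + 36) + 1 = 36 + 1 = 37)
t*q = 37*(-10) = -370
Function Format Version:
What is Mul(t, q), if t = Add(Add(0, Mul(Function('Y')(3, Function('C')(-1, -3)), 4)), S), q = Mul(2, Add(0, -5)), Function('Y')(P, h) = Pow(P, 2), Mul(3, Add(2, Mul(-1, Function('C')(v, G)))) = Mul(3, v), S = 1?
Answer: -370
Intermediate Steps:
Function('C')(v, G) = Add(2, Mul(-1, v)) (Function('C')(v, G) = Add(2, Mul(Rational(-1, 3), Mul(3, v))) = Add(2, Mul(-1, v)))
q = -10 (q = Mul(2, -5) = -10)
t = 37 (t = Add(Add(0, Mul(Pow(3, 2), 4)), 1) = Add(Add(0, Mul(9, 4)), 1) = Add(Add(0, 36), 1) = Add(36, 1) = 37)
Mul(t, q) = Mul(37, -10) = -370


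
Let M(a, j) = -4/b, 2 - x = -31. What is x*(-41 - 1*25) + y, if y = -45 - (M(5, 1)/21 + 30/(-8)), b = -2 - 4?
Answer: -559259/252 ≈ -2219.3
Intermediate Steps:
b = -6
x = 33 (x = 2 - 1*(-31) = 2 + 31 = 33)
M(a, j) = ⅔ (M(a, j) = -4/(-6) = -4*(-⅙) = ⅔)
y = -10403/252 (y = -45 - ((⅔)/21 + 30/(-8)) = -45 - ((⅔)*(1/21) + 30*(-⅛)) = -45 - (2/63 - 15/4) = -45 - 1*(-937/252) = -45 + 937/252 = -10403/252 ≈ -41.282)
x*(-41 - 1*25) + y = 33*(-41 - 1*25) - 10403/252 = 33*(-41 - 25) - 10403/252 = 33*(-66) - 10403/252 = -2178 - 10403/252 = -559259/252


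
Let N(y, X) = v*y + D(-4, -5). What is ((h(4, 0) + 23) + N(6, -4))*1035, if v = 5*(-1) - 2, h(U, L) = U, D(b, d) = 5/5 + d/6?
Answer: -30705/2 ≈ -15353.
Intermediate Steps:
D(b, d) = 1 + d/6 (D(b, d) = 5*(1/5) + d*(1/6) = 1 + d/6)
v = -7 (v = -5 - 2 = -7)
N(y, X) = 1/6 - 7*y (N(y, X) = -7*y + (1 + (1/6)*(-5)) = -7*y + (1 - 5/6) = -7*y + 1/6 = 1/6 - 7*y)
((h(4, 0) + 23) + N(6, -4))*1035 = ((4 + 23) + (1/6 - 7*6))*1035 = (27 + (1/6 - 42))*1035 = (27 - 251/6)*1035 = -89/6*1035 = -30705/2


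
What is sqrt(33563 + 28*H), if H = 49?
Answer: sqrt(34935) ≈ 186.91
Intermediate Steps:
sqrt(33563 + 28*H) = sqrt(33563 + 28*49) = sqrt(33563 + 1372) = sqrt(34935)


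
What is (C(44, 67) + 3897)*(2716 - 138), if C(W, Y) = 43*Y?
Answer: 17473684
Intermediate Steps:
(C(44, 67) + 3897)*(2716 - 138) = (43*67 + 3897)*(2716 - 138) = (2881 + 3897)*2578 = 6778*2578 = 17473684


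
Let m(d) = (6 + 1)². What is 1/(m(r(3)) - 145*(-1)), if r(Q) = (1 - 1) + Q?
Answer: 1/194 ≈ 0.0051546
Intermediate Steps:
r(Q) = Q (r(Q) = 0 + Q = Q)
m(d) = 49 (m(d) = 7² = 49)
1/(m(r(3)) - 145*(-1)) = 1/(49 - 145*(-1)) = 1/(49 + 145) = 1/194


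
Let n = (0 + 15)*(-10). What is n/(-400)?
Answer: 3/8 ≈ 0.37500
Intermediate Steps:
n = -150 (n = 15*(-10) = -150)
n/(-400) = -150/(-400) = -150*(-1/400) = 3/8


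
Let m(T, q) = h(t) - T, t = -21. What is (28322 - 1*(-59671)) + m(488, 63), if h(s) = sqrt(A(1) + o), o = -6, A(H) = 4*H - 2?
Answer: 87505 + 2*I ≈ 87505.0 + 2.0*I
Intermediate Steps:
A(H) = -2 + 4*H
h(s) = 2*I (h(s) = sqrt((-2 + 4*1) - 6) = sqrt((-2 + 4) - 6) = sqrt(2 - 6) = sqrt(-4) = 2*I)
m(T, q) = -T + 2*I (m(T, q) = 2*I - T = -T + 2*I)
(28322 - 1*(-59671)) + m(488, 63) = (28322 - 1*(-59671)) + (-1*488 + 2*I) = (28322 + 59671) + (-488 + 2*I) = 87993 + (-488 + 2*I) = 87505 + 2*I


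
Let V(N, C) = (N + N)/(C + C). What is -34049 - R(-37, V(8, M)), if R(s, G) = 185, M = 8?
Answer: -34234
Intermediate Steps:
V(N, C) = N/C (V(N, C) = (2*N)/((2*C)) = (2*N)*(1/(2*C)) = N/C)
-34049 - R(-37, V(8, M)) = -34049 - 1*185 = -34049 - 185 = -34234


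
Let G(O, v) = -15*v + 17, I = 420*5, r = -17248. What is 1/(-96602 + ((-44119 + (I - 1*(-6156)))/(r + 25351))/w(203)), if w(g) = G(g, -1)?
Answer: -259296/25048548055 ≈ -1.0352e-5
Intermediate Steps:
I = 2100
G(O, v) = 17 - 15*v
w(g) = 32 (w(g) = 17 - 15*(-1) = 17 + 15 = 32)
1/(-96602 + ((-44119 + (I - 1*(-6156)))/(r + 25351))/w(203)) = 1/(-96602 + ((-44119 + (2100 - 1*(-6156)))/(-17248 + 25351))/32) = 1/(-96602 + ((-44119 + (2100 + 6156))/8103)*(1/32)) = 1/(-96602 + ((-44119 + 8256)*(1/8103))*(1/32)) = 1/(-96602 - 35863*1/8103*(1/32)) = 1/(-96602 - 35863/8103*1/32) = 1/(-96602 - 35863/259296) = 1/(-25048548055/259296) = -259296/25048548055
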